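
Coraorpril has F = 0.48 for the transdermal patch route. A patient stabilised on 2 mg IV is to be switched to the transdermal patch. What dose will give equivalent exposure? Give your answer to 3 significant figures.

For equal systemic exposure: F × D_ev = D_iv
D_ev = D_iv / F = 2 / 0.48 = 4.16667 mg

D_transdermal = 4.17 mg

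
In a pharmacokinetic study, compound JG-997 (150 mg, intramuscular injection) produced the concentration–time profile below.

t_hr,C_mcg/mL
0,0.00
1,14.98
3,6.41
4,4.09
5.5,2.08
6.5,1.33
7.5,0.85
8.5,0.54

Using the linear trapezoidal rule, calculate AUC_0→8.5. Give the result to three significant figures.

AUC = 42.2 mcg/mL·hr

Trapezoidal AUC_0→8.5:
  [0→1]: (0.00+14.98)/2 × 1 = 7.49
  [1→3]: (14.98+6.41)/2 × 2 = 21.39
  [3→4]: (6.41+4.09)/2 × 1 = 5.25
  [4→5.5]: (4.09+2.08)/2 × 1.5 = 4.6275
  [5.5→6.5]: (2.08+1.33)/2 × 1 = 1.705
  [6.5→7.5]: (1.33+0.85)/2 × 1 = 1.09
  [7.5→8.5]: (0.85+0.54)/2 × 1 = 0.695
  Sum = 42.2475 mcg/mL·hr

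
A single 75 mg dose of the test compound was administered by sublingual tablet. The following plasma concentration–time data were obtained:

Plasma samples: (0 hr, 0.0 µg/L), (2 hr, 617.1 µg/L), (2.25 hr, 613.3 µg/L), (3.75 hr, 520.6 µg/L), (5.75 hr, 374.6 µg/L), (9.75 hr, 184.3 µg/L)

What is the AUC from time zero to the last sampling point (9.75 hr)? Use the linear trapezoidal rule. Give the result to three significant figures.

AUC = 3630 µg/L·hr

Trapezoidal AUC_0→9.75:
  [0→2]: (0.0+617.1)/2 × 2 = 617.1
  [2→2.25]: (617.1+613.3)/2 × 0.25 = 153.8
  [2.25→3.75]: (613.3+520.6)/2 × 1.5 = 850.425
  [3.75→5.75]: (520.6+374.6)/2 × 2 = 895.2
  [5.75→9.75]: (374.6+184.3)/2 × 4 = 1117.8
  Sum = 3634.325 µg/L·hr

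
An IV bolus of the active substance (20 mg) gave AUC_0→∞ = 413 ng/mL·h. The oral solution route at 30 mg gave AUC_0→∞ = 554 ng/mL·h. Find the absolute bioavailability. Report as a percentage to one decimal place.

F = 89.4%

F = (AUC_ev / D_ev) / (AUC_iv / D_iv)
  = (554/30) / (413/20)
  = 18.4667 / 20.65 = 0.8943
  = 89.43%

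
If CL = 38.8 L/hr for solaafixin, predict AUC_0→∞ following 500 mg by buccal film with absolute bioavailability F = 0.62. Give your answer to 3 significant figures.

AUC_0→∞ = F × Dose / CL
        = 0.62 × 500 / 38.8 = 7.98969 mg/L·hr

AUC = 7.99 mg/L·hr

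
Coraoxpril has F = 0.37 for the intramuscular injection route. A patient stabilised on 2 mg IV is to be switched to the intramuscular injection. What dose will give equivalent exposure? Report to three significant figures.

D_intramuscular = 5.41 mg

For equal systemic exposure: F × D_ev = D_iv
D_ev = D_iv / F = 2 / 0.37 = 5.40541 mg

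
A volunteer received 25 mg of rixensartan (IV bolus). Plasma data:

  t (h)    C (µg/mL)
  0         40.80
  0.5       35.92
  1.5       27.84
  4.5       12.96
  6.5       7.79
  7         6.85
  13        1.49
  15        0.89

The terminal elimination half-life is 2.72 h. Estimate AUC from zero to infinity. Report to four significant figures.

Trapezoidal AUC_0→15:
  [0→0.5]: (40.80+35.92)/2 × 0.5 = 19.18
  [0.5→1.5]: (35.92+27.84)/2 × 1 = 31.88
  [1.5→4.5]: (27.84+12.96)/2 × 3 = 61.2
  [4.5→6.5]: (12.96+7.79)/2 × 2 = 20.75
  [6.5→7]: (7.79+6.85)/2 × 0.5 = 3.66
  [7→13]: (6.85+1.49)/2 × 6 = 25.02
  [13→15]: (1.49+0.89)/2 × 2 = 2.38
  Sum = 164.07 µg/mL·h
k_e = ln2 / t½ = 0.693147 / 2.72 = 0.2548 h^-1
Extrapolated tail: C_last / k_e = 0.89 / 0.2548 = 3.493
AUC_0→∞ = 164.07 + 3.493 = 167.563 µg/mL·h

AUC = 167.6 µg/mL·h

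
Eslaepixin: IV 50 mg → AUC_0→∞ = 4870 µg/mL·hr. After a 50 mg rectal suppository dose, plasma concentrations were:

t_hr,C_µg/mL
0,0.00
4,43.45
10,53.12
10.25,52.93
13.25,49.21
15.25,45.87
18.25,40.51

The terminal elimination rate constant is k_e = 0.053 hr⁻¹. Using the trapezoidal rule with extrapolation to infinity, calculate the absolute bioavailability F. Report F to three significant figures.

F = 0.315

Trapezoidal AUC_0→18.25 (rectal suppository):
  [0→4]: (0.00+43.45)/2 × 4 = 86.9
  [4→10]: (43.45+53.12)/2 × 6 = 289.71
  [10→10.25]: (53.12+52.93)/2 × 0.25 = 13.25625
  [10.25→13.25]: (52.93+49.21)/2 × 3 = 153.21
  [13.25→15.25]: (49.21+45.87)/2 × 2 = 95.08
  [15.25→18.25]: (45.87+40.51)/2 × 3 = 129.57
  Sum = 767.72625 µg/mL·hr
Tail: C_last/k_e = 40.51/0.053 = 764.340
AUC_0→∞ (rectal suppository) = 767.72625 + 764.340 = 1532.06625 µg/mL·hr
F = (AUC_ev/D_ev)/(AUC_iv/D_iv) = (1532.06625/50)/(4870/50) = 30.641325/97.4 = 0.3146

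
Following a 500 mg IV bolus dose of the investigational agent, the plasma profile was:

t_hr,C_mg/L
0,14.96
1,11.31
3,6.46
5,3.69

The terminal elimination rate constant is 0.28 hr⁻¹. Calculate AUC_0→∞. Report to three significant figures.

Trapezoidal AUC_0→5:
  [0→1]: (14.96+11.31)/2 × 1 = 13.135
  [1→3]: (11.31+6.46)/2 × 2 = 17.77
  [3→5]: (6.46+3.69)/2 × 2 = 10.15
  Sum = 41.055 mg/L·hr
Extrapolated tail: C_last / k_e = 3.69 / 0.28 = 13.179
AUC_0→∞ = 41.055 + 13.179 = 54.234 mg/L·hr

AUC = 54.2 mg/L·hr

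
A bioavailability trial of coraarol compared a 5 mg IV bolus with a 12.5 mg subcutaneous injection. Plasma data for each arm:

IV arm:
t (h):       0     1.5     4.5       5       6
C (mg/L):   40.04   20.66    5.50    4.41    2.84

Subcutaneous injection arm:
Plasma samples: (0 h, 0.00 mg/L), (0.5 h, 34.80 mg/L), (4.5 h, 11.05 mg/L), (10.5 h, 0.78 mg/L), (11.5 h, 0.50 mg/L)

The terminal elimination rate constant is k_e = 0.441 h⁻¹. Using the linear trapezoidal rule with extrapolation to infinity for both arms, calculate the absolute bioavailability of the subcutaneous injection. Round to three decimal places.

F = 0.566

Trapezoidal AUC_0→6 (IV):
  [0→1.5]: (40.04+20.66)/2 × 1.5 = 45.525
  [1.5→4.5]: (20.66+5.50)/2 × 3 = 39.24
  [4.5→5]: (5.50+4.41)/2 × 0.5 = 2.4775
  [5→6]: (4.41+2.84)/2 × 1 = 3.625
  Sum = 90.8675 mg/L·h
IV tail: 2.84/0.441 = 6.440; AUC_iv,0→∞ = 90.8675 + 6.440 = 97.3075 mg/L·h
Trapezoidal AUC_0→11.5 (subcutaneous injection):
  [0→0.5]: (0.00+34.80)/2 × 0.5 = 8.7
  [0.5→4.5]: (34.80+11.05)/2 × 4 = 91.7
  [4.5→10.5]: (11.05+0.78)/2 × 6 = 35.49
  [10.5→11.5]: (0.78+0.50)/2 × 1 = 0.64
  Sum = 136.53 mg/L·h
subcutaneous injection tail: 0.50/0.441 = 1.134; AUC_ev,0→∞ = 136.53 + 1.134 = 137.664 mg/L·h
F = (AUC_ev/D_ev)/(AUC_iv/D_iv) = (137.664/12.5)/(97.3075/5) = 11.01312/19.4615 = 0.5659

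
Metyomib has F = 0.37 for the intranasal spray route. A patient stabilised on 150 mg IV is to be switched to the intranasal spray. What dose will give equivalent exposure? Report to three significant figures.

D_intranasal = 405 mg

For equal systemic exposure: F × D_ev = D_iv
D_ev = D_iv / F = 150 / 0.37 = 405.405 mg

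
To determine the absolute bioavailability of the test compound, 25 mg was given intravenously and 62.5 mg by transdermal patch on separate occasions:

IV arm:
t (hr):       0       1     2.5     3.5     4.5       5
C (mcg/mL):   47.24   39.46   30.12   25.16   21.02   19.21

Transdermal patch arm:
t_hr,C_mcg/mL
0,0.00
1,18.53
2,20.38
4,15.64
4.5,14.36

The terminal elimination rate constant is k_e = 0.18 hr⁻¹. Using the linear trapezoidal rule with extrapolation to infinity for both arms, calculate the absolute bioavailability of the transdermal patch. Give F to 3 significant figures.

F = 0.231

Trapezoidal AUC_0→5 (IV):
  [0→1]: (47.24+39.46)/2 × 1 = 43.35
  [1→2.5]: (39.46+30.12)/2 × 1.5 = 52.185
  [2.5→3.5]: (30.12+25.16)/2 × 1 = 27.64
  [3.5→4.5]: (25.16+21.02)/2 × 1 = 23.09
  [4.5→5]: (21.02+19.21)/2 × 0.5 = 10.0575
  Sum = 156.3225 mcg/mL·hr
IV tail: 19.21/0.18 = 106.722; AUC_iv,0→∞ = 156.3225 + 106.722 = 263.0445 mcg/mL·hr
Trapezoidal AUC_0→4.5 (transdermal patch):
  [0→1]: (0.00+18.53)/2 × 1 = 9.265
  [1→2]: (18.53+20.38)/2 × 1 = 19.455
  [2→4]: (20.38+15.64)/2 × 2 = 36.02
  [4→4.5]: (15.64+14.36)/2 × 0.5 = 7.5
  Sum = 72.24 mcg/mL·hr
transdermal patch tail: 14.36/0.18 = 79.778; AUC_ev,0→∞ = 72.24 + 79.778 = 152.018 mcg/mL·hr
F = (AUC_ev/D_ev)/(AUC_iv/D_iv) = (152.018/62.5)/(263.0445/25) = 2.432288/10.52178 = 0.2312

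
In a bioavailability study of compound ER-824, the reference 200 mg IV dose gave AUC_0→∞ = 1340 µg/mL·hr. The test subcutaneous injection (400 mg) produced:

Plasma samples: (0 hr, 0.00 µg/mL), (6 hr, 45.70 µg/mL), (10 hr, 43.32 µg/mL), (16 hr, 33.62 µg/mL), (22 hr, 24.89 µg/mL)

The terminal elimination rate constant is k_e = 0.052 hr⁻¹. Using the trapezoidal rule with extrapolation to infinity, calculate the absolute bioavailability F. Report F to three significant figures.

F = 0.448

Trapezoidal AUC_0→22 (subcutaneous injection):
  [0→6]: (0.00+45.70)/2 × 6 = 137.1
  [6→10]: (45.70+43.32)/2 × 4 = 178.04
  [10→16]: (43.32+33.62)/2 × 6 = 230.82
  [16→22]: (33.62+24.89)/2 × 6 = 175.53
  Sum = 721.49 µg/mL·hr
Tail: C_last/k_e = 24.89/0.052 = 478.654
AUC_0→∞ (subcutaneous injection) = 721.49 + 478.654 = 1200.144 µg/mL·hr
F = (AUC_ev/D_ev)/(AUC_iv/D_iv) = (1200.144/400)/(1340/200) = 3.00036/6.7 = 0.4478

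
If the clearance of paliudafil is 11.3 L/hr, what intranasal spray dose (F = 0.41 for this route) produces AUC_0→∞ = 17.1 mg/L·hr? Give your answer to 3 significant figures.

Dose = CL × AUC_0→∞ / F
     = 11.3 × 17.1 / 0.41 = 471.293 mg

Dose = 471 mg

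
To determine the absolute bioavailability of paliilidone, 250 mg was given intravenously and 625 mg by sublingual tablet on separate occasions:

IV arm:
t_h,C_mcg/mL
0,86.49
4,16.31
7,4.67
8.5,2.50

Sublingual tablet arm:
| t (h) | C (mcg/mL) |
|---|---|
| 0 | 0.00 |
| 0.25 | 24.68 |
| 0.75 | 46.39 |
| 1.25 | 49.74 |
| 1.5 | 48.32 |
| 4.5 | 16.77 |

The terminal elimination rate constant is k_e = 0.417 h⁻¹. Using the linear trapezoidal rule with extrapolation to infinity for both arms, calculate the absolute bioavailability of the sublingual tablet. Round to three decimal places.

F = 0.314

Trapezoidal AUC_0→8.5 (IV):
  [0→4]: (86.49+16.31)/2 × 4 = 205.6
  [4→7]: (16.31+4.67)/2 × 3 = 31.47
  [7→8.5]: (4.67+2.50)/2 × 1.5 = 5.3775
  Sum = 242.4475 mcg/mL·h
IV tail: 2.50/0.417 = 5.995; AUC_iv,0→∞ = 242.4475 + 5.995 = 248.4425 mcg/mL·h
Trapezoidal AUC_0→4.5 (sublingual tablet):
  [0→0.25]: (0.00+24.68)/2 × 0.25 = 3.085
  [0.25→0.75]: (24.68+46.39)/2 × 0.5 = 17.7675
  [0.75→1.25]: (46.39+49.74)/2 × 0.5 = 24.0325
  [1.25→1.5]: (49.74+48.32)/2 × 0.25 = 12.2575
  [1.5→4.5]: (48.32+16.77)/2 × 3 = 97.635
  Sum = 154.7775 mcg/mL·h
sublingual tablet tail: 16.77/0.417 = 40.216; AUC_ev,0→∞ = 154.7775 + 40.216 = 194.9935 mcg/mL·h
F = (AUC_ev/D_ev)/(AUC_iv/D_iv) = (194.9935/625)/(248.4425/250) = 0.3119896/0.99377 = 0.3139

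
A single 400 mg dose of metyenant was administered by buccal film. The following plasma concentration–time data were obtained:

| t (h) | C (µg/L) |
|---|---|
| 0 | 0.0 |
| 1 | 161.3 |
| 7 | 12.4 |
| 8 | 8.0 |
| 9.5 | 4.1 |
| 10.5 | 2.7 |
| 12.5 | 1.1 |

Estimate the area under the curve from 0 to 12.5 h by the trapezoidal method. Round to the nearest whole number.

Trapezoidal AUC_0→12.5:
  [0→1]: (0.0+161.3)/2 × 1 = 80.65
  [1→7]: (161.3+12.4)/2 × 6 = 521.1
  [7→8]: (12.4+8.0)/2 × 1 = 10.2
  [8→9.5]: (8.0+4.1)/2 × 1.5 = 9.075
  [9.5→10.5]: (4.1+2.7)/2 × 1 = 3.4
  [10.5→12.5]: (2.7+1.1)/2 × 2 = 3.8
  Sum = 628.225 µg/L·h

AUC = 628 µg/L·h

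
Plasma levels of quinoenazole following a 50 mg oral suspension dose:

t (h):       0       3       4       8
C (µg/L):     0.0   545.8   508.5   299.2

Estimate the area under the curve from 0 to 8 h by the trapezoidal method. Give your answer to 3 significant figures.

Trapezoidal AUC_0→8:
  [0→3]: (0.0+545.8)/2 × 3 = 818.7
  [3→4]: (545.8+508.5)/2 × 1 = 527.15
  [4→8]: (508.5+299.2)/2 × 4 = 1615.4
  Sum = 2961.25 µg/L·h

AUC = 2960 µg/L·h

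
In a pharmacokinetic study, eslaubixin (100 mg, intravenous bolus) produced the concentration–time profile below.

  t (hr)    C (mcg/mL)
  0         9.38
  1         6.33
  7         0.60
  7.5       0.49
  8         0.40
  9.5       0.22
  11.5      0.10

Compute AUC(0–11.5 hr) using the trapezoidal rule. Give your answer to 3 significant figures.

AUC = 29.9 mcg/mL·hr

Trapezoidal AUC_0→11.5:
  [0→1]: (9.38+6.33)/2 × 1 = 7.855
  [1→7]: (6.33+0.60)/2 × 6 = 20.79
  [7→7.5]: (0.60+0.49)/2 × 0.5 = 0.2725
  [7.5→8]: (0.49+0.40)/2 × 0.5 = 0.2225
  [8→9.5]: (0.40+0.22)/2 × 1.5 = 0.465
  [9.5→11.5]: (0.22+0.10)/2 × 2 = 0.32
  Sum = 29.925 mcg/mL·hr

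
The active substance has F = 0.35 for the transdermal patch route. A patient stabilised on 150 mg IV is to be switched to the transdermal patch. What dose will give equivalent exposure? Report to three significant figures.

D_transdermal = 429 mg

For equal systemic exposure: F × D_ev = D_iv
D_ev = D_iv / F = 150 / 0.35 = 428.571 mg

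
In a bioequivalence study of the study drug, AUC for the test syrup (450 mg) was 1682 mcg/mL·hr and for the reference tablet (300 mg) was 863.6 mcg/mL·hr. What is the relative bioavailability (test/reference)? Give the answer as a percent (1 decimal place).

F_rel = 129.8%

F_rel = (AUC_test/D_test) / (AUC_ref/D_ref)
      = (1682/450) / (863.6/300)
      = 3.73778 / 2.87867 = 1.2984 = 129.84%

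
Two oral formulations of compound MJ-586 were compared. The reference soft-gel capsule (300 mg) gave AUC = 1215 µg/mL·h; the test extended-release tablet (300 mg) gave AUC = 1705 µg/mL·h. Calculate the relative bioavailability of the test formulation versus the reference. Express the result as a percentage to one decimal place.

F_rel = (AUC_test/D_test) / (AUC_ref/D_ref)
      = (1705/300) / (1215/300)
      = 5.68333 / 4.05 = 1.4033 = 140.33%

F_rel = 140.3%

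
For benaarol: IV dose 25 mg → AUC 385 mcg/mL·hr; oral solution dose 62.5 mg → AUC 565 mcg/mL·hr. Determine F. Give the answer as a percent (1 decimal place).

F = 58.7%

F = (AUC_ev / D_ev) / (AUC_iv / D_iv)
  = (565/62.5) / (385/25)
  = 9.04 / 15.4 = 0.5870
  = 58.70%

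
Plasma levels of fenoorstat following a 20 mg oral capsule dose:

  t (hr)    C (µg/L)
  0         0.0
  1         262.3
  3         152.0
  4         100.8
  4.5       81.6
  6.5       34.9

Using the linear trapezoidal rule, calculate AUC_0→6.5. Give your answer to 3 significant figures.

AUC = 834 µg/L·hr

Trapezoidal AUC_0→6.5:
  [0→1]: (0.0+262.3)/2 × 1 = 131.15
  [1→3]: (262.3+152.0)/2 × 2 = 414.3
  [3→4]: (152.0+100.8)/2 × 1 = 126.4
  [4→4.5]: (100.8+81.6)/2 × 0.5 = 45.6
  [4.5→6.5]: (81.6+34.9)/2 × 2 = 116.5
  Sum = 833.95 µg/L·hr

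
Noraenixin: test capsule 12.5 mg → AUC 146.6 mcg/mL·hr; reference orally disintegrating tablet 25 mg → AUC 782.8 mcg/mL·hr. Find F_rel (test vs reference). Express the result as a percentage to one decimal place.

F_rel = 37.5%

F_rel = (AUC_test/D_test) / (AUC_ref/D_ref)
      = (146.6/12.5) / (782.8/25)
      = 11.728 / 31.312 = 0.3746 = 37.46%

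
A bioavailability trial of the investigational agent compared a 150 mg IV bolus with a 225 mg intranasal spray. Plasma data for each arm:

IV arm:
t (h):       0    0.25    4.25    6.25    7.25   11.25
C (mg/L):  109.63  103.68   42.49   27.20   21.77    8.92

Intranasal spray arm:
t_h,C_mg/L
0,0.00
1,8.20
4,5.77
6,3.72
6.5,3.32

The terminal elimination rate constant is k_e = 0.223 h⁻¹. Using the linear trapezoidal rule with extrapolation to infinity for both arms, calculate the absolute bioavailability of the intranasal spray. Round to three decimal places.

F = 0.066

Trapezoidal AUC_0→11.25 (IV):
  [0→0.25]: (109.63+103.68)/2 × 0.25 = 26.66375
  [0.25→4.25]: (103.68+42.49)/2 × 4 = 292.34
  [4.25→6.25]: (42.49+27.20)/2 × 2 = 69.69
  [6.25→7.25]: (27.20+21.77)/2 × 1 = 24.485
  [7.25→11.25]: (21.77+8.92)/2 × 4 = 61.38
  Sum = 474.55875 mg/L·h
IV tail: 8.92/0.223 = 40.000; AUC_iv,0→∞ = 474.55875 + 40.000 = 514.55875 mg/L·h
Trapezoidal AUC_0→6.5 (intranasal spray):
  [0→1]: (0.00+8.20)/2 × 1 = 4.1
  [1→4]: (8.20+5.77)/2 × 3 = 20.955
  [4→6]: (5.77+3.72)/2 × 2 = 9.49
  [6→6.5]: (3.72+3.32)/2 × 0.5 = 1.76
  Sum = 36.305 mg/L·h
intranasal spray tail: 3.32/0.223 = 14.888; AUC_ev,0→∞ = 36.305 + 14.888 = 51.193 mg/L·h
F = (AUC_ev/D_ev)/(AUC_iv/D_iv) = (51.193/225)/(514.55875/150) = 0.227524/3.43039 = 0.0663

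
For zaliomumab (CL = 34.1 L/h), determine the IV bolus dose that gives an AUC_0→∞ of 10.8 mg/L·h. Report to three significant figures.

Dose = 368 mg

Dose_iv = CL × AUC_0→∞
     = 34.1 × 10.8 = 368.28 mg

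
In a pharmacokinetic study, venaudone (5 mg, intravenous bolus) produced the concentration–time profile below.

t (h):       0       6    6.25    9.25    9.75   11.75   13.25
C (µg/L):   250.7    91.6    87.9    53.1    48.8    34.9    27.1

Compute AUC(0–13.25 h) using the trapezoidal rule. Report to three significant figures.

Trapezoidal AUC_0→13.25:
  [0→6]: (250.7+91.6)/2 × 6 = 1026.9
  [6→6.25]: (91.6+87.9)/2 × 0.25 = 22.4375
  [6.25→9.25]: (87.9+53.1)/2 × 3 = 211.5
  [9.25→9.75]: (53.1+48.8)/2 × 0.5 = 25.475
  [9.75→11.75]: (48.8+34.9)/2 × 2 = 83.7
  [11.75→13.25]: (34.9+27.1)/2 × 1.5 = 46.5
  Sum = 1416.5125 µg/L·h

AUC = 1420 µg/L·h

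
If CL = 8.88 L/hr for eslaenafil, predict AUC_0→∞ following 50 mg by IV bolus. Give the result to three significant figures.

AUC_0→∞ = Dose_iv / CL
        = 50 / 8.88 = 5.63063 mg/L·hr

AUC = 5.63 mg/L·hr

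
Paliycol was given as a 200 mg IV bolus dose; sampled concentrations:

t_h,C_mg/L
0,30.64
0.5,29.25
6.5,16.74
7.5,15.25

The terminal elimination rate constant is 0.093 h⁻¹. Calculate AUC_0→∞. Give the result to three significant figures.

AUC = 333 mg/L·h

Trapezoidal AUC_0→7.5:
  [0→0.5]: (30.64+29.25)/2 × 0.5 = 14.9725
  [0.5→6.5]: (29.25+16.74)/2 × 6 = 137.97
  [6.5→7.5]: (16.74+15.25)/2 × 1 = 15.995
  Sum = 168.9375 mg/L·h
Extrapolated tail: C_last / k_e = 15.25 / 0.093 = 163.978
AUC_0→∞ = 168.9375 + 163.978 = 332.9155 mg/L·h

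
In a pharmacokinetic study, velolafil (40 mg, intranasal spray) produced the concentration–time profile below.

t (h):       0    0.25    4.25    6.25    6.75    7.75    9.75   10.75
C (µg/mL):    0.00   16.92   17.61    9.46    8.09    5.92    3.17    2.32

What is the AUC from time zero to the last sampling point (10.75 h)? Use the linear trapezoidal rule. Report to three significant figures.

Trapezoidal AUC_0→10.75:
  [0→0.25]: (0.00+16.92)/2 × 0.25 = 2.115
  [0.25→4.25]: (16.92+17.61)/2 × 4 = 69.06
  [4.25→6.25]: (17.61+9.46)/2 × 2 = 27.07
  [6.25→6.75]: (9.46+8.09)/2 × 0.5 = 4.3875
  [6.75→7.75]: (8.09+5.92)/2 × 1 = 7.005
  [7.75→9.75]: (5.92+3.17)/2 × 2 = 9.09
  [9.75→10.75]: (3.17+2.32)/2 × 1 = 2.745
  Sum = 121.4725 µg/mL·h

AUC = 121 µg/mL·h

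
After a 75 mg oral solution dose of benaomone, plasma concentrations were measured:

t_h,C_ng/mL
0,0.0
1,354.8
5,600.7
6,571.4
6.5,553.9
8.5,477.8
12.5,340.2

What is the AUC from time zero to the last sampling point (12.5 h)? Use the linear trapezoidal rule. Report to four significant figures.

AUC = 5623 ng/mL·h

Trapezoidal AUC_0→12.5:
  [0→1]: (0.0+354.8)/2 × 1 = 177.4
  [1→5]: (354.8+600.7)/2 × 4 = 1911.0
  [5→6]: (600.7+571.4)/2 × 1 = 586.05
  [6→6.5]: (571.4+553.9)/2 × 0.5 = 281.325
  [6.5→8.5]: (553.9+477.8)/2 × 2 = 1031.7
  [8.5→12.5]: (477.8+340.2)/2 × 4 = 1636.0
  Sum = 5623.475 ng/mL·h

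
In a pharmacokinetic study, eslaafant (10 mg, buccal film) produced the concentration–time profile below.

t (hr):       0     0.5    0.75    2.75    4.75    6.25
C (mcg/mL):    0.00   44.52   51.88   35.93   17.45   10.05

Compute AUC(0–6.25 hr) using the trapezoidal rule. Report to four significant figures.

AUC = 185.0 mcg/mL·hr

Trapezoidal AUC_0→6.25:
  [0→0.5]: (0.00+44.52)/2 × 0.5 = 11.13
  [0.5→0.75]: (44.52+51.88)/2 × 0.25 = 12.05
  [0.75→2.75]: (51.88+35.93)/2 × 2 = 87.81
  [2.75→4.75]: (35.93+17.45)/2 × 2 = 53.38
  [4.75→6.25]: (17.45+10.05)/2 × 1.5 = 20.625
  Sum = 184.995 mcg/mL·hr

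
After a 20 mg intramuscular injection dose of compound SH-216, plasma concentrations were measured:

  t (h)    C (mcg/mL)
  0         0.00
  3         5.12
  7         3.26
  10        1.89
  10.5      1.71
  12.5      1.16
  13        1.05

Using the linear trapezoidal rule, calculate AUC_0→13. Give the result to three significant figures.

Trapezoidal AUC_0→13:
  [0→3]: (0.00+5.12)/2 × 3 = 7.68
  [3→7]: (5.12+3.26)/2 × 4 = 16.76
  [7→10]: (3.26+1.89)/2 × 3 = 7.725
  [10→10.5]: (1.89+1.71)/2 × 0.5 = 0.9
  [10.5→12.5]: (1.71+1.16)/2 × 2 = 2.87
  [12.5→13]: (1.16+1.05)/2 × 0.5 = 0.5525
  Sum = 36.4875 mcg/mL·h

AUC = 36.5 mcg/mL·h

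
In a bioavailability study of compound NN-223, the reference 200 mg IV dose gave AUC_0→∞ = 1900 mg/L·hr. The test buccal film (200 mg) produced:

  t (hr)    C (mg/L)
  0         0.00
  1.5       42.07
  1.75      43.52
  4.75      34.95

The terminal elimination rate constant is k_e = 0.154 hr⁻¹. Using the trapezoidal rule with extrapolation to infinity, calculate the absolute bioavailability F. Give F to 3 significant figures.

Trapezoidal AUC_0→4.75 (buccal film):
  [0→1.5]: (0.00+42.07)/2 × 1.5 = 31.5525
  [1.5→1.75]: (42.07+43.52)/2 × 0.25 = 10.69875
  [1.75→4.75]: (43.52+34.95)/2 × 3 = 117.705
  Sum = 159.95625 mg/L·hr
Tail: C_last/k_e = 34.95/0.154 = 226.948
AUC_0→∞ (buccal film) = 159.95625 + 226.948 = 386.90425 mg/L·hr
F = (AUC_ev/D_ev)/(AUC_iv/D_iv) = (386.90425/200)/(1900/200) = 1.93452/9.5 = 0.2036

F = 0.204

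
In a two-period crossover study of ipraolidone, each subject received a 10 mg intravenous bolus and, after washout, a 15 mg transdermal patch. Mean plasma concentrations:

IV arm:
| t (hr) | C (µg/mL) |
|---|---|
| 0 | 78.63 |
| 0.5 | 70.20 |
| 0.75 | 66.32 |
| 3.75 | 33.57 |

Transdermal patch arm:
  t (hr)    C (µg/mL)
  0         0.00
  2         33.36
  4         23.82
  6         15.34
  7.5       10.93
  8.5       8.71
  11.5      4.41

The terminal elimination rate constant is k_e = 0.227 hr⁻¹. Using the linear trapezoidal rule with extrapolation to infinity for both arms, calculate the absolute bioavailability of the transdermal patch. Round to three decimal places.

Trapezoidal AUC_0→3.75 (IV):
  [0→0.5]: (78.63+70.20)/2 × 0.5 = 37.2075
  [0.5→0.75]: (70.20+66.32)/2 × 0.25 = 17.065
  [0.75→3.75]: (66.32+33.57)/2 × 3 = 149.835
  Sum = 204.1075 µg/mL·hr
IV tail: 33.57/0.227 = 147.885; AUC_iv,0→∞ = 204.1075 + 147.885 = 351.9925 µg/mL·hr
Trapezoidal AUC_0→11.5 (transdermal patch):
  [0→2]: (0.00+33.36)/2 × 2 = 33.36
  [2→4]: (33.36+23.82)/2 × 2 = 57.18
  [4→6]: (23.82+15.34)/2 × 2 = 39.16
  [6→7.5]: (15.34+10.93)/2 × 1.5 = 19.7025
  [7.5→8.5]: (10.93+8.71)/2 × 1 = 9.82
  [8.5→11.5]: (8.71+4.41)/2 × 3 = 19.68
  Sum = 178.9025 µg/mL·hr
transdermal patch tail: 4.41/0.227 = 19.427; AUC_ev,0→∞ = 178.9025 + 19.427 = 198.3295 µg/mL·hr
F = (AUC_ev/D_ev)/(AUC_iv/D_iv) = (198.3295/15)/(351.9925/10) = 13.222/35.19925 = 0.3756

F = 0.376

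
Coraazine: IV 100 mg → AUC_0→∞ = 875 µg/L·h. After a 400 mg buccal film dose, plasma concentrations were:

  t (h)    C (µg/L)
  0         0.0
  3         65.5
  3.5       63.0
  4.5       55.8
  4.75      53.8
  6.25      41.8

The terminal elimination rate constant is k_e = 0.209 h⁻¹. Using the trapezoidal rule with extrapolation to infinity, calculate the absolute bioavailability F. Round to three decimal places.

Trapezoidal AUC_0→6.25 (buccal film):
  [0→3]: (0.0+65.5)/2 × 3 = 98.25
  [3→3.5]: (65.5+63.0)/2 × 0.5 = 32.125
  [3.5→4.5]: (63.0+55.8)/2 × 1 = 59.4
  [4.5→4.75]: (55.8+53.8)/2 × 0.25 = 13.7
  [4.75→6.25]: (53.8+41.8)/2 × 1.5 = 71.7
  Sum = 275.175 µg/L·h
Tail: C_last/k_e = 41.8/0.209 = 200.000
AUC_0→∞ (buccal film) = 275.175 + 200.000 = 475.175 µg/L·h
F = (AUC_ev/D_ev)/(AUC_iv/D_iv) = (475.175/400)/(875/100) = 1.1879375/8.75 = 0.1358

F = 0.136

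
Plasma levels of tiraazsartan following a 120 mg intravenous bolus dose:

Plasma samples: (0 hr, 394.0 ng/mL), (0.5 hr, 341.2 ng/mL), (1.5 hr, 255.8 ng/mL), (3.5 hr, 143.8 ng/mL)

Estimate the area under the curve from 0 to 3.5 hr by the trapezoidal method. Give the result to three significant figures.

Trapezoidal AUC_0→3.5:
  [0→0.5]: (394.0+341.2)/2 × 0.5 = 183.8
  [0.5→1.5]: (341.2+255.8)/2 × 1 = 298.5
  [1.5→3.5]: (255.8+143.8)/2 × 2 = 399.6
  Sum = 881.9 ng/mL·hr

AUC = 882 ng/mL·hr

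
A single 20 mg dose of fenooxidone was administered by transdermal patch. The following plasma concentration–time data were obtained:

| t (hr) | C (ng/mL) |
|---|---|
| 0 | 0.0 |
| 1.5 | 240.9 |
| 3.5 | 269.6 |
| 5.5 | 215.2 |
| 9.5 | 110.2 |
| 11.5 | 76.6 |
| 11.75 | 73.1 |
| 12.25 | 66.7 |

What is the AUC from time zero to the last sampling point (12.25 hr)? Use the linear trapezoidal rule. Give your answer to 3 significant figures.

Trapezoidal AUC_0→12.25:
  [0→1.5]: (0.0+240.9)/2 × 1.5 = 180.675
  [1.5→3.5]: (240.9+269.6)/2 × 2 = 510.5
  [3.5→5.5]: (269.6+215.2)/2 × 2 = 484.8
  [5.5→9.5]: (215.2+110.2)/2 × 4 = 650.8
  [9.5→11.5]: (110.2+76.6)/2 × 2 = 186.8
  [11.5→11.75]: (76.6+73.1)/2 × 0.25 = 18.7125
  [11.75→12.25]: (73.1+66.7)/2 × 0.5 = 34.95
  Sum = 2067.2375 ng/mL·hr

AUC = 2070 ng/mL·hr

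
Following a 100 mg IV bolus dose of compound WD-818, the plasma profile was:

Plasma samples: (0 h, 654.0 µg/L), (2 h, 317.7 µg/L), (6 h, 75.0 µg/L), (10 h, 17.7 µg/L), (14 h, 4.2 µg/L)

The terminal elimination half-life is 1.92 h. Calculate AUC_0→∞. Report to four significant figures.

Trapezoidal AUC_0→14:
  [0→2]: (654.0+317.7)/2 × 2 = 971.7
  [2→6]: (317.7+75.0)/2 × 4 = 785.4
  [6→10]: (75.0+17.7)/2 × 4 = 185.4
  [10→14]: (17.7+4.2)/2 × 4 = 43.8
  Sum = 1986.3 µg/L·h
k_e = ln2 / t½ = 0.693147 / 1.92 = 0.3610 h^-1
Extrapolated tail: C_last / k_e = 4.2 / 0.361 = 11.634
AUC_0→∞ = 1986.3 + 11.634 = 1997.934 µg/L·h

AUC = 1998 µg/L·h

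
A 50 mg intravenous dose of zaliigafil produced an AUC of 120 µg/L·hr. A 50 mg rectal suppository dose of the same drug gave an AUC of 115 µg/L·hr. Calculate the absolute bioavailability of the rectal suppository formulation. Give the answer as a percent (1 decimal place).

F = 95.8%

F = (AUC_ev / D_ev) / (AUC_iv / D_iv)
  = (115/50) / (120/50)
  = 2.3 / 2.4 = 0.9583
  = 95.83%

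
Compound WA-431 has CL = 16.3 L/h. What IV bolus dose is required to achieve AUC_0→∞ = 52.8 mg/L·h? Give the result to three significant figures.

Dose = 861 mg

Dose_iv = CL × AUC_0→∞
     = 16.3 × 52.8 = 860.64 mg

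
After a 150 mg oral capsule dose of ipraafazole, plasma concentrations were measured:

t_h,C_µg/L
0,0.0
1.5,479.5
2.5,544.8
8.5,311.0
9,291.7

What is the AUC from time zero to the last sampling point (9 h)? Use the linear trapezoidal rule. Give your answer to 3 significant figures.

AUC = 3590 µg/L·h

Trapezoidal AUC_0→9:
  [0→1.5]: (0.0+479.5)/2 × 1.5 = 359.625
  [1.5→2.5]: (479.5+544.8)/2 × 1 = 512.15
  [2.5→8.5]: (544.8+311.0)/2 × 6 = 2567.4
  [8.5→9]: (311.0+291.7)/2 × 0.5 = 150.675
  Sum = 3589.85 µg/L·h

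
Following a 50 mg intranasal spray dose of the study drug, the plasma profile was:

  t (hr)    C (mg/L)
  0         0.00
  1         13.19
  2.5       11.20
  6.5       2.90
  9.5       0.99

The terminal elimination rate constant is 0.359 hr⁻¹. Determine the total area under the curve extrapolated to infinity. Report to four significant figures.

Trapezoidal AUC_0→9.5:
  [0→1]: (0.00+13.19)/2 × 1 = 6.595
  [1→2.5]: (13.19+11.20)/2 × 1.5 = 18.2925
  [2.5→6.5]: (11.20+2.90)/2 × 4 = 28.2
  [6.5→9.5]: (2.90+0.99)/2 × 3 = 5.835
  Sum = 58.9225 mg/L·hr
Extrapolated tail: C_last / k_e = 0.99 / 0.359 = 2.758
AUC_0→∞ = 58.9225 + 2.758 = 61.6805 mg/L·hr

AUC = 61.68 mg/L·hr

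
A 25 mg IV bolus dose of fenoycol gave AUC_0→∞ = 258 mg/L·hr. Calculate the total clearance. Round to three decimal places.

CL = 0.097 L/hr

CL = Dose_iv / AUC_0→∞
   = 25 / 258 = 0.0968992 L/hr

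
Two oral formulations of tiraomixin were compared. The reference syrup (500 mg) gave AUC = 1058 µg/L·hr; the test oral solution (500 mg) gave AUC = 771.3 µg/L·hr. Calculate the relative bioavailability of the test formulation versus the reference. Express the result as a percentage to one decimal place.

F_rel = (AUC_test/D_test) / (AUC_ref/D_ref)
      = (771.3/500) / (1058/500)
      = 1.5426 / 2.116 = 0.7290 = 72.90%

F_rel = 72.9%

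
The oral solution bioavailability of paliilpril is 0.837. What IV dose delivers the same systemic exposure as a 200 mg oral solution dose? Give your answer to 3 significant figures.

D_iv = 167 mg

Systemic exposure from an extravascular dose = F × D_ev, so the equivalent IV dose is F × D_ev.
D_iv = F × D_ev = 0.837 × 200 = 167.4 mg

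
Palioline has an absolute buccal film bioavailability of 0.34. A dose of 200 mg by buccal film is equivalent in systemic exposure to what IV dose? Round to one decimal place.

Systemic exposure from an extravascular dose = F × D_ev, so the equivalent IV dose is F × D_ev.
D_iv = F × D_ev = 0.34 × 200 = 68 mg

D_iv = 68.0 mg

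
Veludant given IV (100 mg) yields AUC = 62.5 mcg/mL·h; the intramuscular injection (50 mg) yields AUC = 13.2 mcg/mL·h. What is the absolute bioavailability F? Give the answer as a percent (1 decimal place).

F = (AUC_ev / D_ev) / (AUC_iv / D_iv)
  = (13.2/50) / (62.5/100)
  = 0.264 / 0.625 = 0.4224
  = 42.24%

F = 42.2%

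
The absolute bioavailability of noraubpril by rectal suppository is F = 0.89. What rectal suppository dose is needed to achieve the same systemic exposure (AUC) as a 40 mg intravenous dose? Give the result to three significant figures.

For equal systemic exposure: F × D_ev = D_iv
D_ev = D_iv / F = 40 / 0.89 = 44.9438 mg

D_rectal = 44.9 mg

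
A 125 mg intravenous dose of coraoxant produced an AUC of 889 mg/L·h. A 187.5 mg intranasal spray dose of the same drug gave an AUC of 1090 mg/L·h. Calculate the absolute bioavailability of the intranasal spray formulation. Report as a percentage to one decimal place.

F = 81.7%

F = (AUC_ev / D_ev) / (AUC_iv / D_iv)
  = (1090/187.5) / (889/125)
  = 5.81333 / 7.112 = 0.8174
  = 81.74%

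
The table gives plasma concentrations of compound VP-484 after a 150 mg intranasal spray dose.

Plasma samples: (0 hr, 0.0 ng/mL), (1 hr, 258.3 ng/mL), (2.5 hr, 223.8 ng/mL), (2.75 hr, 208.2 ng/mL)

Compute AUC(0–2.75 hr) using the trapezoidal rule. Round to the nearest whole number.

Trapezoidal AUC_0→2.75:
  [0→1]: (0.0+258.3)/2 × 1 = 129.15
  [1→2.5]: (258.3+223.8)/2 × 1.5 = 361.575
  [2.5→2.75]: (223.8+208.2)/2 × 0.25 = 54.0
  Sum = 544.725 ng/mL·hr

AUC = 545 ng/mL·hr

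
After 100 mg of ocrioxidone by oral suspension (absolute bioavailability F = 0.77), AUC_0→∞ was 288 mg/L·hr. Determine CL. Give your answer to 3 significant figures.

CL = F × Dose / AUC_0→∞
   = 0.77 × 100 / 288 = 0.267361 L/hr

CL = 0.267 L/hr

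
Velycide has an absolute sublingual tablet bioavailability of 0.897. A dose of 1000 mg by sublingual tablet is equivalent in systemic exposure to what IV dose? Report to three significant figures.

Systemic exposure from an extravascular dose = F × D_ev, so the equivalent IV dose is F × D_ev.
D_iv = F × D_ev = 0.897 × 1000 = 897 mg

D_iv = 897 mg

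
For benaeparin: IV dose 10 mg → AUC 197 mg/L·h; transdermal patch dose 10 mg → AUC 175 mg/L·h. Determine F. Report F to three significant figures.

F = (AUC_ev / D_ev) / (AUC_iv / D_iv)
  = (175/10) / (197/10)
  = 17.5 / 19.7 = 0.8883

F = 0.888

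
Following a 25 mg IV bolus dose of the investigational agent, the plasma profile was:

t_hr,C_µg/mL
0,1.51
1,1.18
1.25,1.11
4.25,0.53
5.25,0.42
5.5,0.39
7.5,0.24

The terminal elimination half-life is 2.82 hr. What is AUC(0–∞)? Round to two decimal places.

AUC = 6.27 µg/mL·hr

Trapezoidal AUC_0→7.5:
  [0→1]: (1.51+1.18)/2 × 1 = 1.345
  [1→1.25]: (1.18+1.11)/2 × 0.25 = 0.28625
  [1.25→4.25]: (1.11+0.53)/2 × 3 = 2.46
  [4.25→5.25]: (0.53+0.42)/2 × 1 = 0.475
  [5.25→5.5]: (0.42+0.39)/2 × 0.25 = 0.10125
  [5.5→7.5]: (0.39+0.24)/2 × 2 = 0.63
  Sum = 5.2975 µg/mL·hr
k_e = ln2 / t½ = 0.693147 / 2.82 = 0.2458 hr^-1
Extrapolated tail: C_last / k_e = 0.24 / 0.2458 = 0.976
AUC_0→∞ = 5.2975 + 0.976 = 6.2735 µg/mL·hr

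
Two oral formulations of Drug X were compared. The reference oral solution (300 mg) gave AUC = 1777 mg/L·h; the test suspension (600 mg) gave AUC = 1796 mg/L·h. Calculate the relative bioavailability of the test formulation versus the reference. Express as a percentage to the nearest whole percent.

F_rel = 51%

F_rel = (AUC_test/D_test) / (AUC_ref/D_ref)
      = (1796/600) / (1777/300)
      = 2.99333 / 5.92333 = 0.5053 = 50.53%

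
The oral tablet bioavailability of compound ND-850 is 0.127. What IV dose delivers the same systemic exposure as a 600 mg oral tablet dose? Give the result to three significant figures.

D_iv = 76.2 mg

Systemic exposure from an extravascular dose = F × D_ev, so the equivalent IV dose is F × D_ev.
D_iv = F × D_ev = 0.127 × 600 = 76.2 mg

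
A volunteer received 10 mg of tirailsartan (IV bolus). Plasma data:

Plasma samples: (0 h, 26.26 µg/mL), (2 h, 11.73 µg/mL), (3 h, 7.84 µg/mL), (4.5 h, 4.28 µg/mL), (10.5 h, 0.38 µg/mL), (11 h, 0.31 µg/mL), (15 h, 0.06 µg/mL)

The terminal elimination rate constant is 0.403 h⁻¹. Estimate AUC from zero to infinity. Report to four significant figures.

Trapezoidal AUC_0→15:
  [0→2]: (26.26+11.73)/2 × 2 = 37.99
  [2→3]: (11.73+7.84)/2 × 1 = 9.785
  [3→4.5]: (7.84+4.28)/2 × 1.5 = 9.09
  [4.5→10.5]: (4.28+0.38)/2 × 6 = 13.98
  [10.5→11]: (0.38+0.31)/2 × 0.5 = 0.1725
  [11→15]: (0.31+0.06)/2 × 4 = 0.74
  Sum = 71.7575 µg/mL·h
Extrapolated tail: C_last / k_e = 0.06 / 0.403 = 0.149
AUC_0→∞ = 71.7575 + 0.149 = 71.9065 µg/mL·h

AUC = 71.91 µg/mL·h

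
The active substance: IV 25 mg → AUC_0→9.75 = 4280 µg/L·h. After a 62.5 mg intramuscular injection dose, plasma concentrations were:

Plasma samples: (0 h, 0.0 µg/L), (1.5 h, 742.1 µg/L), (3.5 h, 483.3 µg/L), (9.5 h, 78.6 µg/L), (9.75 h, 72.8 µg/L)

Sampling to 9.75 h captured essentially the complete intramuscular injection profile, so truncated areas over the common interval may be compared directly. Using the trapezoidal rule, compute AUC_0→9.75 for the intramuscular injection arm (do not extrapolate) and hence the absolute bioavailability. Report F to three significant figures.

F = 0.326

Trapezoidal AUC_0→9.75 (intramuscular injection):
  [0→1.5]: (0.0+742.1)/2 × 1.5 = 556.575
  [1.5→3.5]: (742.1+483.3)/2 × 2 = 1225.4
  [3.5→9.5]: (483.3+78.6)/2 × 6 = 1685.7
  [9.5→9.75]: (78.6+72.8)/2 × 0.25 = 18.925
  Sum = 3486.6 µg/L·h
F = (AUC_ev/D_ev)/(AUC_iv/D_iv) = (3486.6/62.5)/(4280/25) = 55.7856/171.2 = 0.3259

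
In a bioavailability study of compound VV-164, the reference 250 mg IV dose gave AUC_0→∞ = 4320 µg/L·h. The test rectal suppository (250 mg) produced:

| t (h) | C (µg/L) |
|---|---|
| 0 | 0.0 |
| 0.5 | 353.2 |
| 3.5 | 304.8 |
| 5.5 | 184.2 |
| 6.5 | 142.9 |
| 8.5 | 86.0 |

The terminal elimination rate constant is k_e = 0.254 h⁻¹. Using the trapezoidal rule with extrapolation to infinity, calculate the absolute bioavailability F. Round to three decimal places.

F = 0.531

Trapezoidal AUC_0→8.5 (rectal suppository):
  [0→0.5]: (0.0+353.2)/2 × 0.5 = 88.3
  [0.5→3.5]: (353.2+304.8)/2 × 3 = 987.0
  [3.5→5.5]: (304.8+184.2)/2 × 2 = 489.0
  [5.5→6.5]: (184.2+142.9)/2 × 1 = 163.55
  [6.5→8.5]: (142.9+86.0)/2 × 2 = 228.9
  Sum = 1956.75 µg/L·h
Tail: C_last/k_e = 86.0/0.254 = 338.583
AUC_0→∞ (rectal suppository) = 1956.75 + 338.583 = 2295.333 µg/L·h
F = (AUC_ev/D_ev)/(AUC_iv/D_iv) = (2295.333/250)/(4320/250) = 9.181332/17.28 = 0.5313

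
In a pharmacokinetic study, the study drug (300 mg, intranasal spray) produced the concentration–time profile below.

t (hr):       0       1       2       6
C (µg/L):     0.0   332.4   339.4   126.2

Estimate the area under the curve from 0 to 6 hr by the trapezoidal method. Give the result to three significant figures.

AUC = 1430 µg/L·hr

Trapezoidal AUC_0→6:
  [0→1]: (0.0+332.4)/2 × 1 = 166.2
  [1→2]: (332.4+339.4)/2 × 1 = 335.9
  [2→6]: (339.4+126.2)/2 × 4 = 931.2
  Sum = 1433.3 µg/L·hr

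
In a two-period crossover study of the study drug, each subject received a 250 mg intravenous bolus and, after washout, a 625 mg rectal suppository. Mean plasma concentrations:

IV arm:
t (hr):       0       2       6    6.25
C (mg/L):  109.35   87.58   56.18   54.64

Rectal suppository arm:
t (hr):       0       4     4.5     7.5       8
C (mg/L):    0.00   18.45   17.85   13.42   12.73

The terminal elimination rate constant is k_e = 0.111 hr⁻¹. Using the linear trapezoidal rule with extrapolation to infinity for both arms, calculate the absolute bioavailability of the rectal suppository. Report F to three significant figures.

Trapezoidal AUC_0→6.25 (IV):
  [0→2]: (109.35+87.58)/2 × 2 = 196.93
  [2→6]: (87.58+56.18)/2 × 4 = 287.52
  [6→6.25]: (56.18+54.64)/2 × 0.25 = 13.8525
  Sum = 498.3025 mg/L·hr
IV tail: 54.64/0.111 = 492.252; AUC_iv,0→∞ = 498.3025 + 492.252 = 990.5545 mg/L·hr
Trapezoidal AUC_0→8 (rectal suppository):
  [0→4]: (0.00+18.45)/2 × 4 = 36.9
  [4→4.5]: (18.45+17.85)/2 × 0.5 = 9.075
  [4.5→7.5]: (17.85+13.42)/2 × 3 = 46.905
  [7.5→8]: (13.42+12.73)/2 × 0.5 = 6.5375
  Sum = 99.4175 mg/L·hr
rectal suppository tail: 12.73/0.111 = 114.685; AUC_ev,0→∞ = 99.4175 + 114.685 = 214.1025 mg/L·hr
F = (AUC_ev/D_ev)/(AUC_iv/D_iv) = (214.1025/625)/(990.5545/250) = 0.342564/3.962218 = 0.0865

F = 0.0865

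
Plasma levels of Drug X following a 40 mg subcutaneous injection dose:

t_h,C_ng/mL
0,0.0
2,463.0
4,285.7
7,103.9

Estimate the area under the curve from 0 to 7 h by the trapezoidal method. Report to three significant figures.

Trapezoidal AUC_0→7:
  [0→2]: (0.0+463.0)/2 × 2 = 463.0
  [2→4]: (463.0+285.7)/2 × 2 = 748.7
  [4→7]: (285.7+103.9)/2 × 3 = 584.4
  Sum = 1796.1 ng/mL·h

AUC = 1800 ng/mL·h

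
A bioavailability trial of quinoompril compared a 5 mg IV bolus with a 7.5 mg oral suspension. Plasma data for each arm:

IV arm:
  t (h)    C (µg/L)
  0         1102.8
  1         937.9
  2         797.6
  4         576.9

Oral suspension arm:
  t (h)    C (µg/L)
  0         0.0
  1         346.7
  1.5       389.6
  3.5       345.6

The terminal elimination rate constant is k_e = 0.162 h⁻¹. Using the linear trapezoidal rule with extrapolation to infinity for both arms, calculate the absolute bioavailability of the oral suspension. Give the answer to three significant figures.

Trapezoidal AUC_0→4 (IV):
  [0→1]: (1102.8+937.9)/2 × 1 = 1020.35
  [1→2]: (937.9+797.6)/2 × 1 = 867.75
  [2→4]: (797.6+576.9)/2 × 2 = 1374.5
  Sum = 3262.6 µg/L·h
IV tail: 576.9/0.162 = 3561.111; AUC_iv,0→∞ = 3262.6 + 3561.111 = 6823.711 µg/L·h
Trapezoidal AUC_0→3.5 (oral suspension):
  [0→1]: (0.0+346.7)/2 × 1 = 173.35
  [1→1.5]: (346.7+389.6)/2 × 0.5 = 184.075
  [1.5→3.5]: (389.6+345.6)/2 × 2 = 735.2
  Sum = 1092.625 µg/L·h
oral suspension tail: 345.6/0.162 = 2133.333; AUC_ev,0→∞ = 1092.625 + 2133.333 = 3225.958 µg/L·h
F = (AUC_ev/D_ev)/(AUC_iv/D_iv) = (3225.958/7.5)/(6823.711/5) = 430.128/1364.7422 = 0.3152

F = 0.315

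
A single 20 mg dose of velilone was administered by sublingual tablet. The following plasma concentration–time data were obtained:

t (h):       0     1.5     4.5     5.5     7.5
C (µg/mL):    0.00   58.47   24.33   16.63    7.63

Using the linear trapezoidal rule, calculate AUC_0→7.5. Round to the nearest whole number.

Trapezoidal AUC_0→7.5:
  [0→1.5]: (0.00+58.47)/2 × 1.5 = 43.8525
  [1.5→4.5]: (58.47+24.33)/2 × 3 = 124.2
  [4.5→5.5]: (24.33+16.63)/2 × 1 = 20.48
  [5.5→7.5]: (16.63+7.63)/2 × 2 = 24.26
  Sum = 212.7925 µg/mL·h

AUC = 213 µg/mL·h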